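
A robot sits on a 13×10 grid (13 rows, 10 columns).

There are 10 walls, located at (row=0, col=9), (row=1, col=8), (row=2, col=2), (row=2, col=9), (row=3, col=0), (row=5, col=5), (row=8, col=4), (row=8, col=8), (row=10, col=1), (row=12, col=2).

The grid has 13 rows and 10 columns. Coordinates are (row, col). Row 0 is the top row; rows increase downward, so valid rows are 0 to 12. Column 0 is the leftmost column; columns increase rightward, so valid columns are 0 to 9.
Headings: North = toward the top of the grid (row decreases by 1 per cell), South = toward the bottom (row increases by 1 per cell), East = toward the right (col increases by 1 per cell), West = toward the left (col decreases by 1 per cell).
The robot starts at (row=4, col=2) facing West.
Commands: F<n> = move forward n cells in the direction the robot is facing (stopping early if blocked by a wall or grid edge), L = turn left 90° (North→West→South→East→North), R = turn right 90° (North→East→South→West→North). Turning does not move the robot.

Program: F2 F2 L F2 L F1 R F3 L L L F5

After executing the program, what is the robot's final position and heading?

Start: (row=4, col=2), facing West
  F2: move forward 2, now at (row=4, col=0)
  F2: move forward 0/2 (blocked), now at (row=4, col=0)
  L: turn left, now facing South
  F2: move forward 2, now at (row=6, col=0)
  L: turn left, now facing East
  F1: move forward 1, now at (row=6, col=1)
  R: turn right, now facing South
  F3: move forward 3, now at (row=9, col=1)
  L: turn left, now facing East
  L: turn left, now facing North
  L: turn left, now facing West
  F5: move forward 1/5 (blocked), now at (row=9, col=0)
Final: (row=9, col=0), facing West

Answer: Final position: (row=9, col=0), facing West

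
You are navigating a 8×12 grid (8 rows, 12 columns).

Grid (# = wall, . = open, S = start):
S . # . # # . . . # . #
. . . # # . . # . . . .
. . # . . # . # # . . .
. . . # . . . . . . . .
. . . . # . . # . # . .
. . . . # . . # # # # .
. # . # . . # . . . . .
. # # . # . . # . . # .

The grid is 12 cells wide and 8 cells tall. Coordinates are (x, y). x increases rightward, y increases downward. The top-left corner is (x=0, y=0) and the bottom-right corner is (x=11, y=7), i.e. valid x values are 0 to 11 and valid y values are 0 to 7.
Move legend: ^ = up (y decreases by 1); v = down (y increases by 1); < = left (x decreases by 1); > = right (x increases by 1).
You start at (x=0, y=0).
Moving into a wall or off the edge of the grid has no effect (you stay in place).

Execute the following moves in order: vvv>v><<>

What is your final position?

Start: (x=0, y=0)
  v (down): (x=0, y=0) -> (x=0, y=1)
  v (down): (x=0, y=1) -> (x=0, y=2)
  v (down): (x=0, y=2) -> (x=0, y=3)
  > (right): (x=0, y=3) -> (x=1, y=3)
  v (down): (x=1, y=3) -> (x=1, y=4)
  > (right): (x=1, y=4) -> (x=2, y=4)
  < (left): (x=2, y=4) -> (x=1, y=4)
  < (left): (x=1, y=4) -> (x=0, y=4)
  > (right): (x=0, y=4) -> (x=1, y=4)
Final: (x=1, y=4)

Answer: Final position: (x=1, y=4)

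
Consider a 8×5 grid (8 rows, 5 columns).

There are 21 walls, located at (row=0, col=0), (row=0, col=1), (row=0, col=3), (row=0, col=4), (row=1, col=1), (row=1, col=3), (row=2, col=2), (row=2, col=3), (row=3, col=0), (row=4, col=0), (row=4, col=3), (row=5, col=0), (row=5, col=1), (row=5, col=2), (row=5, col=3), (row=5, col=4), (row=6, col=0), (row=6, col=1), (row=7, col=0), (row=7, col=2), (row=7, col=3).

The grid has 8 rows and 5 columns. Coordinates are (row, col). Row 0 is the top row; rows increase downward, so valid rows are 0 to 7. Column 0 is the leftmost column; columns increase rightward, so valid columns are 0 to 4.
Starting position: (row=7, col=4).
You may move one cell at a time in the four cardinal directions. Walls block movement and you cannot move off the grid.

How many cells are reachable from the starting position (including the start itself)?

BFS flood-fill from (row=7, col=4):
  Distance 0: (row=7, col=4)
  Distance 1: (row=6, col=4)
  Distance 2: (row=6, col=3)
  Distance 3: (row=6, col=2)
Total reachable: 4 (grid has 19 open cells total)

Answer: Reachable cells: 4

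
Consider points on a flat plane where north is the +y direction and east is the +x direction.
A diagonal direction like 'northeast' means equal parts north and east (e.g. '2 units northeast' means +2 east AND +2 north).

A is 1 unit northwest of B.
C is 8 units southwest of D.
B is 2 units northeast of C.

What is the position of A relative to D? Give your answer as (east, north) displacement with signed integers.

Answer: A is at (east=-7, north=-5) relative to D.

Derivation:
Place D at the origin (east=0, north=0).
  C is 8 units southwest of D: delta (east=-8, north=-8); C at (east=-8, north=-8).
  B is 2 units northeast of C: delta (east=+2, north=+2); B at (east=-6, north=-6).
  A is 1 unit northwest of B: delta (east=-1, north=+1); A at (east=-7, north=-5).
Therefore A relative to D: (east=-7, north=-5).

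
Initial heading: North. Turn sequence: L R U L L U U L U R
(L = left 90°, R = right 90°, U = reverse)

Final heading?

Answer: Final heading: South

Derivation:
Start: North
  L (left (90° counter-clockwise)) -> West
  R (right (90° clockwise)) -> North
  U (U-turn (180°)) -> South
  L (left (90° counter-clockwise)) -> East
  L (left (90° counter-clockwise)) -> North
  U (U-turn (180°)) -> South
  U (U-turn (180°)) -> North
  L (left (90° counter-clockwise)) -> West
  U (U-turn (180°)) -> East
  R (right (90° clockwise)) -> South
Final: South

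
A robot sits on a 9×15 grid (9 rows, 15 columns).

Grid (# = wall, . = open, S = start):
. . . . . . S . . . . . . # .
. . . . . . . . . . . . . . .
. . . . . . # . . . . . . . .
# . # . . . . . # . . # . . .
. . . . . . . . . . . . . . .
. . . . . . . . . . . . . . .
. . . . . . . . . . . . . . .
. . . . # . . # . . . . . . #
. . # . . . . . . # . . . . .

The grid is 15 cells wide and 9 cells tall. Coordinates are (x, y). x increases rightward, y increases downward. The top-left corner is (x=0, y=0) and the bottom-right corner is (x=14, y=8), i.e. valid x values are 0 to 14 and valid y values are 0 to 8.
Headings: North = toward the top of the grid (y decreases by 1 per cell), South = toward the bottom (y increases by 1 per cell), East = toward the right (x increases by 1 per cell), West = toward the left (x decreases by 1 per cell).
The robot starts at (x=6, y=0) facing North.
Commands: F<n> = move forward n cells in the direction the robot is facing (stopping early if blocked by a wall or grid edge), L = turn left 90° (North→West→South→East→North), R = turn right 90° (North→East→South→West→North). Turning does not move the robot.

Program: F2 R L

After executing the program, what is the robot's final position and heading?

Start: (x=6, y=0), facing North
  F2: move forward 0/2 (blocked), now at (x=6, y=0)
  R: turn right, now facing East
  L: turn left, now facing North
Final: (x=6, y=0), facing North

Answer: Final position: (x=6, y=0), facing North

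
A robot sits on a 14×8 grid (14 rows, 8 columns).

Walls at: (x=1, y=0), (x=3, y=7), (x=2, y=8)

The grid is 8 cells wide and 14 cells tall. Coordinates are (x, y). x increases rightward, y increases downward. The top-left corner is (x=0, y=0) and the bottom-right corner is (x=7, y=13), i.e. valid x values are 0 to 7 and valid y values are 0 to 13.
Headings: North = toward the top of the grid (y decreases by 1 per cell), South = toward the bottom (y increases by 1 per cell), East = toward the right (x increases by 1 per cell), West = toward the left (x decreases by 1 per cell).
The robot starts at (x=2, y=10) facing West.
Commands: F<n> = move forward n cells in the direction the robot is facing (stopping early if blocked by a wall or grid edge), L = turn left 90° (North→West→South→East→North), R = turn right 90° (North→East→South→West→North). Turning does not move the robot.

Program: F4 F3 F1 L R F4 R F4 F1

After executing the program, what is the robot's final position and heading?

Answer: Final position: (x=0, y=5), facing North

Derivation:
Start: (x=2, y=10), facing West
  F4: move forward 2/4 (blocked), now at (x=0, y=10)
  F3: move forward 0/3 (blocked), now at (x=0, y=10)
  F1: move forward 0/1 (blocked), now at (x=0, y=10)
  L: turn left, now facing South
  R: turn right, now facing West
  F4: move forward 0/4 (blocked), now at (x=0, y=10)
  R: turn right, now facing North
  F4: move forward 4, now at (x=0, y=6)
  F1: move forward 1, now at (x=0, y=5)
Final: (x=0, y=5), facing North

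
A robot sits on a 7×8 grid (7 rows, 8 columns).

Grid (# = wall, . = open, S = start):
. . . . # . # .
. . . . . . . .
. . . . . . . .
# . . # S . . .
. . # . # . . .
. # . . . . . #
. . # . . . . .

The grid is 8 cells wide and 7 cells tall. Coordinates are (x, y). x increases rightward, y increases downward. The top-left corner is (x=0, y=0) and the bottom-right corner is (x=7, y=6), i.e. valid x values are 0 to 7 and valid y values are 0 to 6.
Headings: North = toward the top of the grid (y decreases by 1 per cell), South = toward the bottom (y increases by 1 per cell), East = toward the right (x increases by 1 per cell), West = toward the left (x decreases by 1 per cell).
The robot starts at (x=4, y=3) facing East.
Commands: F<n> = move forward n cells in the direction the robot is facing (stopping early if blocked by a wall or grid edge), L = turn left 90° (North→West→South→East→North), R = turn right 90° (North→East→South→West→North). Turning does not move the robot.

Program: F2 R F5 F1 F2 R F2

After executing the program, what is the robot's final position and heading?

Start: (x=4, y=3), facing East
  F2: move forward 2, now at (x=6, y=3)
  R: turn right, now facing South
  F5: move forward 3/5 (blocked), now at (x=6, y=6)
  F1: move forward 0/1 (blocked), now at (x=6, y=6)
  F2: move forward 0/2 (blocked), now at (x=6, y=6)
  R: turn right, now facing West
  F2: move forward 2, now at (x=4, y=6)
Final: (x=4, y=6), facing West

Answer: Final position: (x=4, y=6), facing West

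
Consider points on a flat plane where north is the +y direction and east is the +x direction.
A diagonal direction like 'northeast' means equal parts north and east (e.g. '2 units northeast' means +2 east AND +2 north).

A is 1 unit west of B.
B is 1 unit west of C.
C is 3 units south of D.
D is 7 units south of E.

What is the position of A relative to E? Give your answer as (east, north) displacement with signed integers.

Answer: A is at (east=-2, north=-10) relative to E.

Derivation:
Place E at the origin (east=0, north=0).
  D is 7 units south of E: delta (east=+0, north=-7); D at (east=0, north=-7).
  C is 3 units south of D: delta (east=+0, north=-3); C at (east=0, north=-10).
  B is 1 unit west of C: delta (east=-1, north=+0); B at (east=-1, north=-10).
  A is 1 unit west of B: delta (east=-1, north=+0); A at (east=-2, north=-10).
Therefore A relative to E: (east=-2, north=-10).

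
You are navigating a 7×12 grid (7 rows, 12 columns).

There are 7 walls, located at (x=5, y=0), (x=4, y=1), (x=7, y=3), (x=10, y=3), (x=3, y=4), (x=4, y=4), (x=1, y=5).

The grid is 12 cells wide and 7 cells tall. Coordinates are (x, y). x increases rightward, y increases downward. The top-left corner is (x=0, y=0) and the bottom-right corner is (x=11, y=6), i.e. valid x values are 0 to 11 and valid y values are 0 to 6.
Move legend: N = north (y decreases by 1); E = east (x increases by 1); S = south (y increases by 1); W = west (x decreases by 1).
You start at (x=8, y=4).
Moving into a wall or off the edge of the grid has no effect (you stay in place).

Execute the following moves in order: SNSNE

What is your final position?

Answer: Final position: (x=9, y=4)

Derivation:
Start: (x=8, y=4)
  S (south): (x=8, y=4) -> (x=8, y=5)
  N (north): (x=8, y=5) -> (x=8, y=4)
  S (south): (x=8, y=4) -> (x=8, y=5)
  N (north): (x=8, y=5) -> (x=8, y=4)
  E (east): (x=8, y=4) -> (x=9, y=4)
Final: (x=9, y=4)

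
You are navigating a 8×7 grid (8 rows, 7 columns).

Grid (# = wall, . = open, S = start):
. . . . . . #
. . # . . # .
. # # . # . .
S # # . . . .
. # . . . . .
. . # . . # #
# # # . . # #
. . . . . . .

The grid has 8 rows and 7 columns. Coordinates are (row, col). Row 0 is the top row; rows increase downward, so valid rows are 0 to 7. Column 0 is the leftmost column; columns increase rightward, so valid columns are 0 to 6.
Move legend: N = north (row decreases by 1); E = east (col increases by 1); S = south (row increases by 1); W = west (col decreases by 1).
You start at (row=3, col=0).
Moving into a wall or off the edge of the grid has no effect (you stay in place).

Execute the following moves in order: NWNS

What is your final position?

Start: (row=3, col=0)
  N (north): (row=3, col=0) -> (row=2, col=0)
  W (west): blocked, stay at (row=2, col=0)
  N (north): (row=2, col=0) -> (row=1, col=0)
  S (south): (row=1, col=0) -> (row=2, col=0)
Final: (row=2, col=0)

Answer: Final position: (row=2, col=0)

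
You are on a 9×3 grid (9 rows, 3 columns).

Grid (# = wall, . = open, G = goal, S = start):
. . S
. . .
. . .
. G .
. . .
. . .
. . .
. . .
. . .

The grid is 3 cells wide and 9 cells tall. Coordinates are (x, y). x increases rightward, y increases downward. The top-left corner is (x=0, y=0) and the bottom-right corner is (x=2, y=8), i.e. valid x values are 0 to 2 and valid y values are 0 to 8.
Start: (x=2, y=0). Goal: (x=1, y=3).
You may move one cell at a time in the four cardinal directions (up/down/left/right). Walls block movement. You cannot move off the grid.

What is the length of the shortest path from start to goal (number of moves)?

Answer: Shortest path length: 4

Derivation:
BFS from (x=2, y=0) until reaching (x=1, y=3):
  Distance 0: (x=2, y=0)
  Distance 1: (x=1, y=0), (x=2, y=1)
  Distance 2: (x=0, y=0), (x=1, y=1), (x=2, y=2)
  Distance 3: (x=0, y=1), (x=1, y=2), (x=2, y=3)
  Distance 4: (x=0, y=2), (x=1, y=3), (x=2, y=4)  <- goal reached here
One shortest path (4 moves): (x=2, y=0) -> (x=1, y=0) -> (x=1, y=1) -> (x=1, y=2) -> (x=1, y=3)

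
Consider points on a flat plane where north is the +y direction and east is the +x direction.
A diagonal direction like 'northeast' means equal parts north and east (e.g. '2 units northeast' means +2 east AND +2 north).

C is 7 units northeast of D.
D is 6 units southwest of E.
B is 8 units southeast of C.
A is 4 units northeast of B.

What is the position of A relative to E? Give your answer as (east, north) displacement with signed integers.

Answer: A is at (east=13, north=-3) relative to E.

Derivation:
Place E at the origin (east=0, north=0).
  D is 6 units southwest of E: delta (east=-6, north=-6); D at (east=-6, north=-6).
  C is 7 units northeast of D: delta (east=+7, north=+7); C at (east=1, north=1).
  B is 8 units southeast of C: delta (east=+8, north=-8); B at (east=9, north=-7).
  A is 4 units northeast of B: delta (east=+4, north=+4); A at (east=13, north=-3).
Therefore A relative to E: (east=13, north=-3).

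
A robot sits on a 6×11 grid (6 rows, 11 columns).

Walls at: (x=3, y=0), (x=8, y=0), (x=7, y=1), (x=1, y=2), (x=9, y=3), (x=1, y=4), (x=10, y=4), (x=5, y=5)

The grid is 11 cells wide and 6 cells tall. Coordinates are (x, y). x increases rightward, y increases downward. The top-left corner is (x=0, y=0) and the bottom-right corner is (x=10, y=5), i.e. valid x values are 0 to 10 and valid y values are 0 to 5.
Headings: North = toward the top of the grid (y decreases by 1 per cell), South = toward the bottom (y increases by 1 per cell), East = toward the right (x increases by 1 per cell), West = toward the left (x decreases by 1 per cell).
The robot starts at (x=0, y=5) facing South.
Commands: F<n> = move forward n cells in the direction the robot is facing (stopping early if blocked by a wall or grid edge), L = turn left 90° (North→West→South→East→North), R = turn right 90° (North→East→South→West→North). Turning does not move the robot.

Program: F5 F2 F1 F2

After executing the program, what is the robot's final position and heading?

Answer: Final position: (x=0, y=5), facing South

Derivation:
Start: (x=0, y=5), facing South
  F5: move forward 0/5 (blocked), now at (x=0, y=5)
  F2: move forward 0/2 (blocked), now at (x=0, y=5)
  F1: move forward 0/1 (blocked), now at (x=0, y=5)
  F2: move forward 0/2 (blocked), now at (x=0, y=5)
Final: (x=0, y=5), facing South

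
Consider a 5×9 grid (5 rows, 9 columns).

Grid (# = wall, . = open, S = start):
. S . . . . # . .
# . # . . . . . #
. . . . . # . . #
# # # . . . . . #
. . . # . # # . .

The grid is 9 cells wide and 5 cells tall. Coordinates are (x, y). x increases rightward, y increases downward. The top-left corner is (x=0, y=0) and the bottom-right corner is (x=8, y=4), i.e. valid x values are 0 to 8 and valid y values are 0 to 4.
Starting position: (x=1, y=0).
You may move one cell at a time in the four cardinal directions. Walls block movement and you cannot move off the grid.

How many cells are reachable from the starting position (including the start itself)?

Answer: Reachable cells: 29

Derivation:
BFS flood-fill from (x=1, y=0):
  Distance 0: (x=1, y=0)
  Distance 1: (x=0, y=0), (x=2, y=0), (x=1, y=1)
  Distance 2: (x=3, y=0), (x=1, y=2)
  Distance 3: (x=4, y=0), (x=3, y=1), (x=0, y=2), (x=2, y=2)
  Distance 4: (x=5, y=0), (x=4, y=1), (x=3, y=2)
  Distance 5: (x=5, y=1), (x=4, y=2), (x=3, y=3)
  Distance 6: (x=6, y=1), (x=4, y=3)
  Distance 7: (x=7, y=1), (x=6, y=2), (x=5, y=3), (x=4, y=4)
  Distance 8: (x=7, y=0), (x=7, y=2), (x=6, y=3)
  Distance 9: (x=8, y=0), (x=7, y=3)
  Distance 10: (x=7, y=4)
  Distance 11: (x=8, y=4)
Total reachable: 29 (grid has 32 open cells total)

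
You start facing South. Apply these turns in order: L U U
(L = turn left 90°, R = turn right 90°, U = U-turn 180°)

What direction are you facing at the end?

Start: South
  L (left (90° counter-clockwise)) -> East
  U (U-turn (180°)) -> West
  U (U-turn (180°)) -> East
Final: East

Answer: Final heading: East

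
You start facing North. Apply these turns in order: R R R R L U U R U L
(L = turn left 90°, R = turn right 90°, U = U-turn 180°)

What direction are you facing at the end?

Answer: Final heading: East

Derivation:
Start: North
  R (right (90° clockwise)) -> East
  R (right (90° clockwise)) -> South
  R (right (90° clockwise)) -> West
  R (right (90° clockwise)) -> North
  L (left (90° counter-clockwise)) -> West
  U (U-turn (180°)) -> East
  U (U-turn (180°)) -> West
  R (right (90° clockwise)) -> North
  U (U-turn (180°)) -> South
  L (left (90° counter-clockwise)) -> East
Final: East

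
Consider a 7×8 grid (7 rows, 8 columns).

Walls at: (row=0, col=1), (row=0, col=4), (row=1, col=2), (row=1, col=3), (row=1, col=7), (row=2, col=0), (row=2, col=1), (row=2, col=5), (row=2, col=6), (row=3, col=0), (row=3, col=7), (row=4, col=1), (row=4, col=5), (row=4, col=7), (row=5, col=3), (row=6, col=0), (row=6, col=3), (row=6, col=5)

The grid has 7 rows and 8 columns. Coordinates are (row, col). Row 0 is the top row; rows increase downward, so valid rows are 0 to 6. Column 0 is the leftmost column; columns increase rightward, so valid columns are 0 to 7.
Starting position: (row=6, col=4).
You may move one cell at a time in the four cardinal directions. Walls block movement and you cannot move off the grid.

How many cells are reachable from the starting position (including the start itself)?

Answer: Reachable cells: 32

Derivation:
BFS flood-fill from (row=6, col=4):
  Distance 0: (row=6, col=4)
  Distance 1: (row=5, col=4)
  Distance 2: (row=4, col=4), (row=5, col=5)
  Distance 3: (row=3, col=4), (row=4, col=3), (row=5, col=6)
  Distance 4: (row=2, col=4), (row=3, col=3), (row=3, col=5), (row=4, col=2), (row=4, col=6), (row=5, col=7), (row=6, col=6)
  Distance 5: (row=1, col=4), (row=2, col=3), (row=3, col=2), (row=3, col=6), (row=5, col=2), (row=6, col=7)
  Distance 6: (row=1, col=5), (row=2, col=2), (row=3, col=1), (row=5, col=1), (row=6, col=2)
  Distance 7: (row=0, col=5), (row=1, col=6), (row=5, col=0), (row=6, col=1)
  Distance 8: (row=0, col=6), (row=4, col=0)
  Distance 9: (row=0, col=7)
Total reachable: 32 (grid has 38 open cells total)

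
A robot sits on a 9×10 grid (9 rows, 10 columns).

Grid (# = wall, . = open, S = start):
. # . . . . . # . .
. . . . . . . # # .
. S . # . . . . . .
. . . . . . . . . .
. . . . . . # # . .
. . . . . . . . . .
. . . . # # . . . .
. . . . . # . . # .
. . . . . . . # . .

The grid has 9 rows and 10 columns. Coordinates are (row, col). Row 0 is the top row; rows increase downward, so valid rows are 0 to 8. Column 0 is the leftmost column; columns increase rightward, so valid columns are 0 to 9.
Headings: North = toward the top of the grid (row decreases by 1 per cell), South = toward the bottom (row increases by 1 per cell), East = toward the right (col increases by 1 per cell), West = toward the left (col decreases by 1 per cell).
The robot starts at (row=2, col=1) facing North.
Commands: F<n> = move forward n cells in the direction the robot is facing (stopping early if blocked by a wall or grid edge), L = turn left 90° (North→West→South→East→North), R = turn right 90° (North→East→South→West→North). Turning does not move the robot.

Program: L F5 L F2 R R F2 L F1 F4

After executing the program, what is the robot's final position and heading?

Answer: Final position: (row=2, col=0), facing West

Derivation:
Start: (row=2, col=1), facing North
  L: turn left, now facing West
  F5: move forward 1/5 (blocked), now at (row=2, col=0)
  L: turn left, now facing South
  F2: move forward 2, now at (row=4, col=0)
  R: turn right, now facing West
  R: turn right, now facing North
  F2: move forward 2, now at (row=2, col=0)
  L: turn left, now facing West
  F1: move forward 0/1 (blocked), now at (row=2, col=0)
  F4: move forward 0/4 (blocked), now at (row=2, col=0)
Final: (row=2, col=0), facing West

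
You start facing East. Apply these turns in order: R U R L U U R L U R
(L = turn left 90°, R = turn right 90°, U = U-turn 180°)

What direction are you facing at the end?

Answer: Final heading: West

Derivation:
Start: East
  R (right (90° clockwise)) -> South
  U (U-turn (180°)) -> North
  R (right (90° clockwise)) -> East
  L (left (90° counter-clockwise)) -> North
  U (U-turn (180°)) -> South
  U (U-turn (180°)) -> North
  R (right (90° clockwise)) -> East
  L (left (90° counter-clockwise)) -> North
  U (U-turn (180°)) -> South
  R (right (90° clockwise)) -> West
Final: West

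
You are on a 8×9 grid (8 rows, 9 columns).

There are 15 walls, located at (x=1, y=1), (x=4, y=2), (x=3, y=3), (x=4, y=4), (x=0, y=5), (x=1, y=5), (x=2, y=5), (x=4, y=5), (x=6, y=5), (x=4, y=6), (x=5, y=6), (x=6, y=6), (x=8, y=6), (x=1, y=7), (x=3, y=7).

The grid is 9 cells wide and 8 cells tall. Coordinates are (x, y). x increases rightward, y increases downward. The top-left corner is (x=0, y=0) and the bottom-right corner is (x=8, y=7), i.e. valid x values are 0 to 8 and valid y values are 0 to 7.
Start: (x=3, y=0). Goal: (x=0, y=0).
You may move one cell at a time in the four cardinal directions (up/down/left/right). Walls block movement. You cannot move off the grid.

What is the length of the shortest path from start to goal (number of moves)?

Answer: Shortest path length: 3

Derivation:
BFS from (x=3, y=0) until reaching (x=0, y=0):
  Distance 0: (x=3, y=0)
  Distance 1: (x=2, y=0), (x=4, y=0), (x=3, y=1)
  Distance 2: (x=1, y=0), (x=5, y=0), (x=2, y=1), (x=4, y=1), (x=3, y=2)
  Distance 3: (x=0, y=0), (x=6, y=0), (x=5, y=1), (x=2, y=2)  <- goal reached here
One shortest path (3 moves): (x=3, y=0) -> (x=2, y=0) -> (x=1, y=0) -> (x=0, y=0)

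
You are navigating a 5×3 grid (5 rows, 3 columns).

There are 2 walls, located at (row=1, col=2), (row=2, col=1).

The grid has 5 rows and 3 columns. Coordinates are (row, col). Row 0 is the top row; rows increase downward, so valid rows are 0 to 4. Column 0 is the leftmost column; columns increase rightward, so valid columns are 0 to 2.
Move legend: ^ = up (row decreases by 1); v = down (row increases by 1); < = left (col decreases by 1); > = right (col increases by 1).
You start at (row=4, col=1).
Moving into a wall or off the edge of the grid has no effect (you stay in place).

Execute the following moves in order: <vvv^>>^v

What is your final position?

Start: (row=4, col=1)
  < (left): (row=4, col=1) -> (row=4, col=0)
  [×3]v (down): blocked, stay at (row=4, col=0)
  ^ (up): (row=4, col=0) -> (row=3, col=0)
  > (right): (row=3, col=0) -> (row=3, col=1)
  > (right): (row=3, col=1) -> (row=3, col=2)
  ^ (up): (row=3, col=2) -> (row=2, col=2)
  v (down): (row=2, col=2) -> (row=3, col=2)
Final: (row=3, col=2)

Answer: Final position: (row=3, col=2)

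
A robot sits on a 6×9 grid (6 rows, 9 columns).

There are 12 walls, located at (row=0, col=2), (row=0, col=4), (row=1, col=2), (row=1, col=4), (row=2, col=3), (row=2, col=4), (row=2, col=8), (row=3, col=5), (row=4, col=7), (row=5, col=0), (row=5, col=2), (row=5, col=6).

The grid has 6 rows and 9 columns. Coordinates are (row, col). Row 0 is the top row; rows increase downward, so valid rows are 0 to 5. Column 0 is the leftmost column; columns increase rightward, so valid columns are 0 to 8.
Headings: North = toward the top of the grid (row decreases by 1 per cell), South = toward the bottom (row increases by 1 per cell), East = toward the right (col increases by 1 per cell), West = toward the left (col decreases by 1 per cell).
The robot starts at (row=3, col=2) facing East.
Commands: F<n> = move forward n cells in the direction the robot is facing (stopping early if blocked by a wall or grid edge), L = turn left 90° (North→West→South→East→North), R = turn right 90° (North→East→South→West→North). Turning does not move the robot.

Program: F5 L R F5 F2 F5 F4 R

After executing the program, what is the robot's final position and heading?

Answer: Final position: (row=3, col=4), facing South

Derivation:
Start: (row=3, col=2), facing East
  F5: move forward 2/5 (blocked), now at (row=3, col=4)
  L: turn left, now facing North
  R: turn right, now facing East
  F5: move forward 0/5 (blocked), now at (row=3, col=4)
  F2: move forward 0/2 (blocked), now at (row=3, col=4)
  F5: move forward 0/5 (blocked), now at (row=3, col=4)
  F4: move forward 0/4 (blocked), now at (row=3, col=4)
  R: turn right, now facing South
Final: (row=3, col=4), facing South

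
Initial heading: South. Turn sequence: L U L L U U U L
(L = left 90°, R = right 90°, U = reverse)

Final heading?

Answer: Final heading: South

Derivation:
Start: South
  L (left (90° counter-clockwise)) -> East
  U (U-turn (180°)) -> West
  L (left (90° counter-clockwise)) -> South
  L (left (90° counter-clockwise)) -> East
  U (U-turn (180°)) -> West
  U (U-turn (180°)) -> East
  U (U-turn (180°)) -> West
  L (left (90° counter-clockwise)) -> South
Final: South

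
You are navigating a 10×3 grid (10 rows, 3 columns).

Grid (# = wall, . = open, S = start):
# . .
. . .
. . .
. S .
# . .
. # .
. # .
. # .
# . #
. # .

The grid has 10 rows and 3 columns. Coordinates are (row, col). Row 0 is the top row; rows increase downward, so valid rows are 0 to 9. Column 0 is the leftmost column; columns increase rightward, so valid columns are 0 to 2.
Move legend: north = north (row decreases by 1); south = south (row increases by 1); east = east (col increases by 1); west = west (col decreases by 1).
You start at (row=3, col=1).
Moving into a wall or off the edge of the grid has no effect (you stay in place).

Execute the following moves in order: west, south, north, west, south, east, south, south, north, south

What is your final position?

Answer: Final position: (row=4, col=1)

Derivation:
Start: (row=3, col=1)
  west (west): (row=3, col=1) -> (row=3, col=0)
  south (south): blocked, stay at (row=3, col=0)
  north (north): (row=3, col=0) -> (row=2, col=0)
  west (west): blocked, stay at (row=2, col=0)
  south (south): (row=2, col=0) -> (row=3, col=0)
  east (east): (row=3, col=0) -> (row=3, col=1)
  south (south): (row=3, col=1) -> (row=4, col=1)
  south (south): blocked, stay at (row=4, col=1)
  north (north): (row=4, col=1) -> (row=3, col=1)
  south (south): (row=3, col=1) -> (row=4, col=1)
Final: (row=4, col=1)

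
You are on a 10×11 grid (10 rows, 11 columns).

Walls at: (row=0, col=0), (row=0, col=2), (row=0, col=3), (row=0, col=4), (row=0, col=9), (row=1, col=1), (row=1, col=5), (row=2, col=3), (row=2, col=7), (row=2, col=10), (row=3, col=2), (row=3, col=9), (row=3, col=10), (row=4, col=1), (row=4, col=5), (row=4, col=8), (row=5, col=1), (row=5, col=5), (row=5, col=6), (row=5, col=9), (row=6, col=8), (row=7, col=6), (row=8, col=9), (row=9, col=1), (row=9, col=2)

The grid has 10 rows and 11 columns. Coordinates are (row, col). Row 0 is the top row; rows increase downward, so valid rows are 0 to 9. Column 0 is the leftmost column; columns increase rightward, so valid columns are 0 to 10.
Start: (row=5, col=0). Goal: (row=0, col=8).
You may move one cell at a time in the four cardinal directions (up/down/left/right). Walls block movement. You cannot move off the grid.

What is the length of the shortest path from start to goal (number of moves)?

Answer: Shortest path length: 15

Derivation:
BFS from (row=5, col=0) until reaching (row=0, col=8):
  Distance 0: (row=5, col=0)
  Distance 1: (row=4, col=0), (row=6, col=0)
  Distance 2: (row=3, col=0), (row=6, col=1), (row=7, col=0)
  Distance 3: (row=2, col=0), (row=3, col=1), (row=6, col=2), (row=7, col=1), (row=8, col=0)
  Distance 4: (row=1, col=0), (row=2, col=1), (row=5, col=2), (row=6, col=3), (row=7, col=2), (row=8, col=1), (row=9, col=0)
  Distance 5: (row=2, col=2), (row=4, col=2), (row=5, col=3), (row=6, col=4), (row=7, col=3), (row=8, col=2)
  Distance 6: (row=1, col=2), (row=4, col=3), (row=5, col=4), (row=6, col=5), (row=7, col=4), (row=8, col=3)
  Distance 7: (row=1, col=3), (row=3, col=3), (row=4, col=4), (row=6, col=6), (row=7, col=5), (row=8, col=4), (row=9, col=3)
  Distance 8: (row=1, col=4), (row=3, col=4), (row=6, col=7), (row=8, col=5), (row=9, col=4)
  Distance 9: (row=2, col=4), (row=3, col=5), (row=5, col=7), (row=7, col=7), (row=8, col=6), (row=9, col=5)
  Distance 10: (row=2, col=5), (row=3, col=6), (row=4, col=7), (row=5, col=8), (row=7, col=8), (row=8, col=7), (row=9, col=6)
  Distance 11: (row=2, col=6), (row=3, col=7), (row=4, col=6), (row=7, col=9), (row=8, col=8), (row=9, col=7)
  Distance 12: (row=1, col=6), (row=3, col=8), (row=6, col=9), (row=7, col=10), (row=9, col=8)
  Distance 13: (row=0, col=6), (row=1, col=7), (row=2, col=8), (row=6, col=10), (row=8, col=10), (row=9, col=9)
  Distance 14: (row=0, col=5), (row=0, col=7), (row=1, col=8), (row=2, col=9), (row=5, col=10), (row=9, col=10)
  Distance 15: (row=0, col=8), (row=1, col=9), (row=4, col=10)  <- goal reached here
One shortest path (15 moves): (row=5, col=0) -> (row=6, col=0) -> (row=6, col=1) -> (row=6, col=2) -> (row=6, col=3) -> (row=6, col=4) -> (row=6, col=5) -> (row=6, col=6) -> (row=6, col=7) -> (row=5, col=7) -> (row=4, col=7) -> (row=3, col=7) -> (row=3, col=8) -> (row=2, col=8) -> (row=1, col=8) -> (row=0, col=8)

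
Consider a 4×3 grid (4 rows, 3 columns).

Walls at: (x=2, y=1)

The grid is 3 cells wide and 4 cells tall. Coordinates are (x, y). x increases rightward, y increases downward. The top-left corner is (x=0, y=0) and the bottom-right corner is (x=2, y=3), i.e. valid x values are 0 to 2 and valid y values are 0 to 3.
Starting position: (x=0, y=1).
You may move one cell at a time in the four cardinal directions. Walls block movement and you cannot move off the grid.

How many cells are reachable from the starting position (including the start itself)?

BFS flood-fill from (x=0, y=1):
  Distance 0: (x=0, y=1)
  Distance 1: (x=0, y=0), (x=1, y=1), (x=0, y=2)
  Distance 2: (x=1, y=0), (x=1, y=2), (x=0, y=3)
  Distance 3: (x=2, y=0), (x=2, y=2), (x=1, y=3)
  Distance 4: (x=2, y=3)
Total reachable: 11 (grid has 11 open cells total)

Answer: Reachable cells: 11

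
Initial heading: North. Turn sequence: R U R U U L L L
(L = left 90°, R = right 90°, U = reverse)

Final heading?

Start: North
  R (right (90° clockwise)) -> East
  U (U-turn (180°)) -> West
  R (right (90° clockwise)) -> North
  U (U-turn (180°)) -> South
  U (U-turn (180°)) -> North
  L (left (90° counter-clockwise)) -> West
  L (left (90° counter-clockwise)) -> South
  L (left (90° counter-clockwise)) -> East
Final: East

Answer: Final heading: East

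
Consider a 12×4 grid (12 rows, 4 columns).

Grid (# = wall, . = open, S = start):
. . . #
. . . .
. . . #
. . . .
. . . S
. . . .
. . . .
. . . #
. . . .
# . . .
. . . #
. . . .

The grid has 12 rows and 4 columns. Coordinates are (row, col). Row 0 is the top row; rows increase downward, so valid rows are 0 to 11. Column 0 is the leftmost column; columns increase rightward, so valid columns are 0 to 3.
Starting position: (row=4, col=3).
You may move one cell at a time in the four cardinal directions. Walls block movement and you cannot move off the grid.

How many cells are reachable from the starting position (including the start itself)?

BFS flood-fill from (row=4, col=3):
  Distance 0: (row=4, col=3)
  Distance 1: (row=3, col=3), (row=4, col=2), (row=5, col=3)
  Distance 2: (row=3, col=2), (row=4, col=1), (row=5, col=2), (row=6, col=3)
  Distance 3: (row=2, col=2), (row=3, col=1), (row=4, col=0), (row=5, col=1), (row=6, col=2)
  Distance 4: (row=1, col=2), (row=2, col=1), (row=3, col=0), (row=5, col=0), (row=6, col=1), (row=7, col=2)
  Distance 5: (row=0, col=2), (row=1, col=1), (row=1, col=3), (row=2, col=0), (row=6, col=0), (row=7, col=1), (row=8, col=2)
  Distance 6: (row=0, col=1), (row=1, col=0), (row=7, col=0), (row=8, col=1), (row=8, col=3), (row=9, col=2)
  Distance 7: (row=0, col=0), (row=8, col=0), (row=9, col=1), (row=9, col=3), (row=10, col=2)
  Distance 8: (row=10, col=1), (row=11, col=2)
  Distance 9: (row=10, col=0), (row=11, col=1), (row=11, col=3)
  Distance 10: (row=11, col=0)
Total reachable: 43 (grid has 43 open cells total)

Answer: Reachable cells: 43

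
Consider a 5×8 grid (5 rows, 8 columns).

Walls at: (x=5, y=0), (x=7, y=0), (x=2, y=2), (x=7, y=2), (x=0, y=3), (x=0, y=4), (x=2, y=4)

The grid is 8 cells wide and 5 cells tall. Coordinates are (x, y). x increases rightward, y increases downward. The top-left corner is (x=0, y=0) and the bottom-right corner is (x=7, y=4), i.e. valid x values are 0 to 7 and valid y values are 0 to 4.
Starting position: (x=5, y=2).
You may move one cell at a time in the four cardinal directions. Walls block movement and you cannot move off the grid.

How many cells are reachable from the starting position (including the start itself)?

BFS flood-fill from (x=5, y=2):
  Distance 0: (x=5, y=2)
  Distance 1: (x=5, y=1), (x=4, y=2), (x=6, y=2), (x=5, y=3)
  Distance 2: (x=4, y=1), (x=6, y=1), (x=3, y=2), (x=4, y=3), (x=6, y=3), (x=5, y=4)
  Distance 3: (x=4, y=0), (x=6, y=0), (x=3, y=1), (x=7, y=1), (x=3, y=3), (x=7, y=3), (x=4, y=4), (x=6, y=4)
  Distance 4: (x=3, y=0), (x=2, y=1), (x=2, y=3), (x=3, y=4), (x=7, y=4)
  Distance 5: (x=2, y=0), (x=1, y=1), (x=1, y=3)
  Distance 6: (x=1, y=0), (x=0, y=1), (x=1, y=2), (x=1, y=4)
  Distance 7: (x=0, y=0), (x=0, y=2)
Total reachable: 33 (grid has 33 open cells total)

Answer: Reachable cells: 33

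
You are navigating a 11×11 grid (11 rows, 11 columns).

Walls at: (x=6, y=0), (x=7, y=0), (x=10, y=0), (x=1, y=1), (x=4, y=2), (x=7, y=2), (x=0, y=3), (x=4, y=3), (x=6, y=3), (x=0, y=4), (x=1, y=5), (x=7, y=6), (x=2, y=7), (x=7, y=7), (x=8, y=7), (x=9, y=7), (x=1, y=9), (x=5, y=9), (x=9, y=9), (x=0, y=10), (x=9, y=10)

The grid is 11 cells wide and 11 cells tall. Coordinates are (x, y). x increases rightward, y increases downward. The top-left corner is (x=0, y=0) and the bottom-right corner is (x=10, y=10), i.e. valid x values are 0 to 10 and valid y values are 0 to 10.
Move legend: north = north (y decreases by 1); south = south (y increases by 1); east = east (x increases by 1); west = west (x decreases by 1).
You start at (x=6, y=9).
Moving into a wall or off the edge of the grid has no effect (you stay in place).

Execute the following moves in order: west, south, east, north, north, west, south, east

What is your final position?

Start: (x=6, y=9)
  west (west): blocked, stay at (x=6, y=9)
  south (south): (x=6, y=9) -> (x=6, y=10)
  east (east): (x=6, y=10) -> (x=7, y=10)
  north (north): (x=7, y=10) -> (x=7, y=9)
  north (north): (x=7, y=9) -> (x=7, y=8)
  west (west): (x=7, y=8) -> (x=6, y=8)
  south (south): (x=6, y=8) -> (x=6, y=9)
  east (east): (x=6, y=9) -> (x=7, y=9)
Final: (x=7, y=9)

Answer: Final position: (x=7, y=9)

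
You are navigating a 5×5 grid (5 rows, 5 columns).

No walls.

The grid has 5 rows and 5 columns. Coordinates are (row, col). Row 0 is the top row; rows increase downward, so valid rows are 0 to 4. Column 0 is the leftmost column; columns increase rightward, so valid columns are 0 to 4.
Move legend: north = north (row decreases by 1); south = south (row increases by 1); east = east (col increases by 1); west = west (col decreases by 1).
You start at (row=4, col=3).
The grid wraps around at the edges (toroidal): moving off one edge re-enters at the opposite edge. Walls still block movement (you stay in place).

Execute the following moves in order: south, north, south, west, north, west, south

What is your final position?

Answer: Final position: (row=0, col=1)

Derivation:
Start: (row=4, col=3)
  south (south): (row=4, col=3) -> (row=0, col=3)
  north (north): (row=0, col=3) -> (row=4, col=3)
  south (south): (row=4, col=3) -> (row=0, col=3)
  west (west): (row=0, col=3) -> (row=0, col=2)
  north (north): (row=0, col=2) -> (row=4, col=2)
  west (west): (row=4, col=2) -> (row=4, col=1)
  south (south): (row=4, col=1) -> (row=0, col=1)
Final: (row=0, col=1)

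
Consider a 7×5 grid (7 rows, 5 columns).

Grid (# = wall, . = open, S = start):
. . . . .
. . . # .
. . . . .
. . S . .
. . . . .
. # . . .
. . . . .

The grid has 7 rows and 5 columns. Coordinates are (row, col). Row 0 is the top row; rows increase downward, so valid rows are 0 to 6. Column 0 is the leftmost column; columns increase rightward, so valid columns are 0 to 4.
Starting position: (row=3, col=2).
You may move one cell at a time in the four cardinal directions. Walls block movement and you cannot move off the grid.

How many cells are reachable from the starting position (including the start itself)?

BFS flood-fill from (row=3, col=2):
  Distance 0: (row=3, col=2)
  Distance 1: (row=2, col=2), (row=3, col=1), (row=3, col=3), (row=4, col=2)
  Distance 2: (row=1, col=2), (row=2, col=1), (row=2, col=3), (row=3, col=0), (row=3, col=4), (row=4, col=1), (row=4, col=3), (row=5, col=2)
  Distance 3: (row=0, col=2), (row=1, col=1), (row=2, col=0), (row=2, col=4), (row=4, col=0), (row=4, col=4), (row=5, col=3), (row=6, col=2)
  Distance 4: (row=0, col=1), (row=0, col=3), (row=1, col=0), (row=1, col=4), (row=5, col=0), (row=5, col=4), (row=6, col=1), (row=6, col=3)
  Distance 5: (row=0, col=0), (row=0, col=4), (row=6, col=0), (row=6, col=4)
Total reachable: 33 (grid has 33 open cells total)

Answer: Reachable cells: 33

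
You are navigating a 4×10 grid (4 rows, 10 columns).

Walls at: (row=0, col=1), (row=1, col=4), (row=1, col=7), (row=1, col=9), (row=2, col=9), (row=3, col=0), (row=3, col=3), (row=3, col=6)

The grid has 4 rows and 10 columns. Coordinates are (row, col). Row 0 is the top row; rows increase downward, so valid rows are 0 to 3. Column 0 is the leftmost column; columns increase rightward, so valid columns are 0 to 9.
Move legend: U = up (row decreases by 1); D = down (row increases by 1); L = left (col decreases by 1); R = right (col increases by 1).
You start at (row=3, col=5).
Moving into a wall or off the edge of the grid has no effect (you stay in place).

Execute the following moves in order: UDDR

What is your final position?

Answer: Final position: (row=3, col=5)

Derivation:
Start: (row=3, col=5)
  U (up): (row=3, col=5) -> (row=2, col=5)
  D (down): (row=2, col=5) -> (row=3, col=5)
  D (down): blocked, stay at (row=3, col=5)
  R (right): blocked, stay at (row=3, col=5)
Final: (row=3, col=5)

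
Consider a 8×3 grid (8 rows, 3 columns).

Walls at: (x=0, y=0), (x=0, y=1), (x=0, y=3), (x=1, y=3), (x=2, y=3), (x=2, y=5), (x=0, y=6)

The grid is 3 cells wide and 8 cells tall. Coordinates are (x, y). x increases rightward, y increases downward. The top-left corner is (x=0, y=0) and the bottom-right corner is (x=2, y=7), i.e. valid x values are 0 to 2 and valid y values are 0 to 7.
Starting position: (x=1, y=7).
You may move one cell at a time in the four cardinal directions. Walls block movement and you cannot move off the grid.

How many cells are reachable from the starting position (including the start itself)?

BFS flood-fill from (x=1, y=7):
  Distance 0: (x=1, y=7)
  Distance 1: (x=1, y=6), (x=0, y=7), (x=2, y=7)
  Distance 2: (x=1, y=5), (x=2, y=6)
  Distance 3: (x=1, y=4), (x=0, y=5)
  Distance 4: (x=0, y=4), (x=2, y=4)
Total reachable: 10 (grid has 17 open cells total)

Answer: Reachable cells: 10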